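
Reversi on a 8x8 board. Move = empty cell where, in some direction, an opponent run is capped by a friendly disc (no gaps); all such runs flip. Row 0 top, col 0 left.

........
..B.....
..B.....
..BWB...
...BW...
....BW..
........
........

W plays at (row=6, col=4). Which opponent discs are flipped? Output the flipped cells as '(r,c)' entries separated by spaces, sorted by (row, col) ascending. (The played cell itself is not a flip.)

Dir NW: first cell '.' (not opp) -> no flip
Dir N: opp run (5,4) capped by W -> flip
Dir NE: first cell 'W' (not opp) -> no flip
Dir W: first cell '.' (not opp) -> no flip
Dir E: first cell '.' (not opp) -> no flip
Dir SW: first cell '.' (not opp) -> no flip
Dir S: first cell '.' (not opp) -> no flip
Dir SE: first cell '.' (not opp) -> no flip

Answer: (5,4)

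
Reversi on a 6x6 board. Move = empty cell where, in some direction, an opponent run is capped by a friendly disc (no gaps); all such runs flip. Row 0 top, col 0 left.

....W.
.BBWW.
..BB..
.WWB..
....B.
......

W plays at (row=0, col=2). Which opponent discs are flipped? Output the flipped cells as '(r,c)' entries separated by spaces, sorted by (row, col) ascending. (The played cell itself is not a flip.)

Answer: (1,2) (2,2)

Derivation:
Dir NW: edge -> no flip
Dir N: edge -> no flip
Dir NE: edge -> no flip
Dir W: first cell '.' (not opp) -> no flip
Dir E: first cell '.' (not opp) -> no flip
Dir SW: opp run (1,1), next='.' -> no flip
Dir S: opp run (1,2) (2,2) capped by W -> flip
Dir SE: first cell 'W' (not opp) -> no flip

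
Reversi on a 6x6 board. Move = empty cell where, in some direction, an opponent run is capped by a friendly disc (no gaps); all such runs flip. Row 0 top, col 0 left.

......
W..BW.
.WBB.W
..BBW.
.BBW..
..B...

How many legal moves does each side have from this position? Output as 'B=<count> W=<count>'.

Answer: B=8 W=6

Derivation:
-- B to move --
(0,0): no bracket -> illegal
(0,1): no bracket -> illegal
(0,3): no bracket -> illegal
(0,4): no bracket -> illegal
(0,5): flips 1 -> legal
(1,1): no bracket -> illegal
(1,2): no bracket -> illegal
(1,5): flips 1 -> legal
(2,0): flips 1 -> legal
(2,4): no bracket -> illegal
(3,0): no bracket -> illegal
(3,1): no bracket -> illegal
(3,5): flips 1 -> legal
(4,4): flips 1 -> legal
(4,5): flips 1 -> legal
(5,3): flips 1 -> legal
(5,4): flips 1 -> legal
B mobility = 8
-- W to move --
(0,2): no bracket -> illegal
(0,3): flips 3 -> legal
(0,4): no bracket -> illegal
(1,1): no bracket -> illegal
(1,2): flips 2 -> legal
(2,4): flips 2 -> legal
(3,0): no bracket -> illegal
(3,1): flips 2 -> legal
(4,0): flips 2 -> legal
(4,4): no bracket -> illegal
(5,0): flips 3 -> legal
(5,1): no bracket -> illegal
(5,3): no bracket -> illegal
W mobility = 6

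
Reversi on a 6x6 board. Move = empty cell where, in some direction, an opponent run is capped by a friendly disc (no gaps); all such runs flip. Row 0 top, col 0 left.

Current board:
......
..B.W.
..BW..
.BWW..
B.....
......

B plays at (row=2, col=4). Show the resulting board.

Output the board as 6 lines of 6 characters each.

Place B at (2,4); scan 8 dirs for brackets.
Dir NW: first cell '.' (not opp) -> no flip
Dir N: opp run (1,4), next='.' -> no flip
Dir NE: first cell '.' (not opp) -> no flip
Dir W: opp run (2,3) capped by B -> flip
Dir E: first cell '.' (not opp) -> no flip
Dir SW: opp run (3,3), next='.' -> no flip
Dir S: first cell '.' (not opp) -> no flip
Dir SE: first cell '.' (not opp) -> no flip
All flips: (2,3)

Answer: ......
..B.W.
..BBB.
.BWW..
B.....
......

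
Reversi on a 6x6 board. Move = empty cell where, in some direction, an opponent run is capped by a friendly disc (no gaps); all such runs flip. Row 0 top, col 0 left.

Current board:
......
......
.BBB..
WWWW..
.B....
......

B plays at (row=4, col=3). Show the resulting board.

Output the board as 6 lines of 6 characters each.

Place B at (4,3); scan 8 dirs for brackets.
Dir NW: opp run (3,2) capped by B -> flip
Dir N: opp run (3,3) capped by B -> flip
Dir NE: first cell '.' (not opp) -> no flip
Dir W: first cell '.' (not opp) -> no flip
Dir E: first cell '.' (not opp) -> no flip
Dir SW: first cell '.' (not opp) -> no flip
Dir S: first cell '.' (not opp) -> no flip
Dir SE: first cell '.' (not opp) -> no flip
All flips: (3,2) (3,3)

Answer: ......
......
.BBB..
WWBB..
.B.B..
......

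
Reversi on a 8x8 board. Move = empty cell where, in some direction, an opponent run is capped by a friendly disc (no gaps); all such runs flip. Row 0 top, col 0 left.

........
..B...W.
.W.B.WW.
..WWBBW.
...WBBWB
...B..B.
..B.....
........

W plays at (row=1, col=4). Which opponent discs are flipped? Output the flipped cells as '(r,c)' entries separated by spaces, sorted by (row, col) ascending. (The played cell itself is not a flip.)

Answer: (2,3)

Derivation:
Dir NW: first cell '.' (not opp) -> no flip
Dir N: first cell '.' (not opp) -> no flip
Dir NE: first cell '.' (not opp) -> no flip
Dir W: first cell '.' (not opp) -> no flip
Dir E: first cell '.' (not opp) -> no flip
Dir SW: opp run (2,3) capped by W -> flip
Dir S: first cell '.' (not opp) -> no flip
Dir SE: first cell 'W' (not opp) -> no flip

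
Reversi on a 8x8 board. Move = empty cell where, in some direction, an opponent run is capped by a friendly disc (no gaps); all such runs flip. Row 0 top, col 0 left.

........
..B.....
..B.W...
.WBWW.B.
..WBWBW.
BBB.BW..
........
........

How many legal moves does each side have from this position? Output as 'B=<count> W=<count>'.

Answer: B=12 W=11

Derivation:
-- B to move --
(1,3): no bracket -> illegal
(1,4): flips 3 -> legal
(1,5): flips 3 -> legal
(2,0): no bracket -> illegal
(2,1): no bracket -> illegal
(2,3): flips 2 -> legal
(2,5): flips 1 -> legal
(3,0): flips 1 -> legal
(3,5): flips 2 -> legal
(3,7): no bracket -> illegal
(4,0): flips 1 -> legal
(4,1): flips 1 -> legal
(4,7): flips 1 -> legal
(5,3): no bracket -> illegal
(5,6): flips 2 -> legal
(5,7): no bracket -> illegal
(6,4): no bracket -> illegal
(6,5): flips 1 -> legal
(6,6): flips 3 -> legal
B mobility = 12
-- W to move --
(0,1): no bracket -> illegal
(0,2): flips 3 -> legal
(0,3): no bracket -> illegal
(1,1): flips 1 -> legal
(1,3): flips 1 -> legal
(2,1): no bracket -> illegal
(2,3): no bracket -> illegal
(2,5): no bracket -> illegal
(2,6): flips 1 -> legal
(2,7): no bracket -> illegal
(3,5): flips 1 -> legal
(3,7): no bracket -> illegal
(4,0): no bracket -> illegal
(4,1): no bracket -> illegal
(4,7): no bracket -> illegal
(5,3): flips 2 -> legal
(5,6): flips 1 -> legal
(6,0): flips 1 -> legal
(6,1): flips 2 -> legal
(6,2): flips 1 -> legal
(6,3): no bracket -> illegal
(6,4): flips 1 -> legal
(6,5): no bracket -> illegal
W mobility = 11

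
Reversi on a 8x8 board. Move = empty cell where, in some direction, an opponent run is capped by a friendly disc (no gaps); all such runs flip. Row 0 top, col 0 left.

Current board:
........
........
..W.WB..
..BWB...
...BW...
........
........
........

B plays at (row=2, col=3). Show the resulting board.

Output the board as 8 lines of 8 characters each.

Answer: ........
........
..WBBB..
..BBB...
...BW...
........
........
........

Derivation:
Place B at (2,3); scan 8 dirs for brackets.
Dir NW: first cell '.' (not opp) -> no flip
Dir N: first cell '.' (not opp) -> no flip
Dir NE: first cell '.' (not opp) -> no flip
Dir W: opp run (2,2), next='.' -> no flip
Dir E: opp run (2,4) capped by B -> flip
Dir SW: first cell 'B' (not opp) -> no flip
Dir S: opp run (3,3) capped by B -> flip
Dir SE: first cell 'B' (not opp) -> no flip
All flips: (2,4) (3,3)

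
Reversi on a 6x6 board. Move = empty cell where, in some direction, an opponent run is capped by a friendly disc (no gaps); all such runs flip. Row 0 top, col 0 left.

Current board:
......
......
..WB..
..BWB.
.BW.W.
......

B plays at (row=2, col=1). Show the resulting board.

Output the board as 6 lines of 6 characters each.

Place B at (2,1); scan 8 dirs for brackets.
Dir NW: first cell '.' (not opp) -> no flip
Dir N: first cell '.' (not opp) -> no flip
Dir NE: first cell '.' (not opp) -> no flip
Dir W: first cell '.' (not opp) -> no flip
Dir E: opp run (2,2) capped by B -> flip
Dir SW: first cell '.' (not opp) -> no flip
Dir S: first cell '.' (not opp) -> no flip
Dir SE: first cell 'B' (not opp) -> no flip
All flips: (2,2)

Answer: ......
......
.BBB..
..BWB.
.BW.W.
......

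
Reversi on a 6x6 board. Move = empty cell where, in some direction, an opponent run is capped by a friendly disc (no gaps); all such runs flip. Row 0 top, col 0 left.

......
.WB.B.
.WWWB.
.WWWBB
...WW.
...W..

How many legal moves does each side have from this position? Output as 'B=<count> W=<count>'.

Answer: B=7 W=9

Derivation:
-- B to move --
(0,0): no bracket -> illegal
(0,1): no bracket -> illegal
(0,2): no bracket -> illegal
(1,0): flips 1 -> legal
(1,3): no bracket -> illegal
(2,0): flips 3 -> legal
(3,0): flips 4 -> legal
(4,0): no bracket -> illegal
(4,1): flips 2 -> legal
(4,2): flips 3 -> legal
(4,5): no bracket -> illegal
(5,2): flips 1 -> legal
(5,4): flips 1 -> legal
(5,5): no bracket -> illegal
B mobility = 7
-- W to move --
(0,1): flips 1 -> legal
(0,2): flips 1 -> legal
(0,3): flips 1 -> legal
(0,4): flips 3 -> legal
(0,5): flips 1 -> legal
(1,3): flips 1 -> legal
(1,5): flips 1 -> legal
(2,5): flips 2 -> legal
(4,5): flips 1 -> legal
W mobility = 9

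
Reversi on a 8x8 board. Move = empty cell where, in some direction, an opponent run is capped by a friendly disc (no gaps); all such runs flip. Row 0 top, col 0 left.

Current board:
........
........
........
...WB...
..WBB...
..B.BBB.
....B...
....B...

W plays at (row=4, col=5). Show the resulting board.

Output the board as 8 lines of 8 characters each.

Answer: ........
........
........
...WB...
..WWWW..
..B.BBB.
....B...
....B...

Derivation:
Place W at (4,5); scan 8 dirs for brackets.
Dir NW: opp run (3,4), next='.' -> no flip
Dir N: first cell '.' (not opp) -> no flip
Dir NE: first cell '.' (not opp) -> no flip
Dir W: opp run (4,4) (4,3) capped by W -> flip
Dir E: first cell '.' (not opp) -> no flip
Dir SW: opp run (5,4), next='.' -> no flip
Dir S: opp run (5,5), next='.' -> no flip
Dir SE: opp run (5,6), next='.' -> no flip
All flips: (4,3) (4,4)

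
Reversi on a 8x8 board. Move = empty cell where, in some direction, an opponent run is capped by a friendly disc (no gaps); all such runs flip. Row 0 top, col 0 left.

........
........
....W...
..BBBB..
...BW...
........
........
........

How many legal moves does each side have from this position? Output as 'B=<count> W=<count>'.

Answer: B=7 W=4

Derivation:
-- B to move --
(1,3): flips 1 -> legal
(1,4): flips 1 -> legal
(1,5): flips 1 -> legal
(2,3): no bracket -> illegal
(2,5): no bracket -> illegal
(4,5): flips 1 -> legal
(5,3): flips 1 -> legal
(5,4): flips 1 -> legal
(5,5): flips 1 -> legal
B mobility = 7
-- W to move --
(2,1): no bracket -> illegal
(2,2): flips 1 -> legal
(2,3): no bracket -> illegal
(2,5): no bracket -> illegal
(2,6): flips 1 -> legal
(3,1): no bracket -> illegal
(3,6): no bracket -> illegal
(4,1): no bracket -> illegal
(4,2): flips 2 -> legal
(4,5): no bracket -> illegal
(4,6): flips 1 -> legal
(5,2): no bracket -> illegal
(5,3): no bracket -> illegal
(5,4): no bracket -> illegal
W mobility = 4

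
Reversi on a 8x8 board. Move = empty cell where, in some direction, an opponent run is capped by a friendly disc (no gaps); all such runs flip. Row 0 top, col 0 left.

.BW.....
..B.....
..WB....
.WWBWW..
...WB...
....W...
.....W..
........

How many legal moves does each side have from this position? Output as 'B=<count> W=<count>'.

-- B to move --
(0,3): flips 1 -> legal
(1,1): flips 1 -> legal
(1,3): no bracket -> illegal
(2,0): no bracket -> illegal
(2,1): flips 1 -> legal
(2,4): flips 1 -> legal
(2,5): no bracket -> illegal
(2,6): flips 1 -> legal
(3,0): flips 2 -> legal
(3,6): flips 2 -> legal
(4,0): no bracket -> illegal
(4,1): flips 1 -> legal
(4,2): flips 3 -> legal
(4,5): flips 1 -> legal
(4,6): no bracket -> illegal
(5,2): no bracket -> illegal
(5,3): flips 1 -> legal
(5,5): no bracket -> illegal
(5,6): no bracket -> illegal
(6,3): no bracket -> illegal
(6,4): flips 1 -> legal
(6,6): no bracket -> illegal
(7,4): no bracket -> illegal
(7,5): no bracket -> illegal
(7,6): no bracket -> illegal
B mobility = 12
-- W to move --
(0,0): flips 1 -> legal
(0,3): no bracket -> illegal
(1,0): no bracket -> illegal
(1,1): no bracket -> illegal
(1,3): flips 2 -> legal
(1,4): flips 1 -> legal
(2,1): no bracket -> illegal
(2,4): flips 1 -> legal
(4,2): no bracket -> illegal
(4,5): flips 1 -> legal
(5,3): flips 1 -> legal
(5,5): flips 2 -> legal
W mobility = 7

Answer: B=12 W=7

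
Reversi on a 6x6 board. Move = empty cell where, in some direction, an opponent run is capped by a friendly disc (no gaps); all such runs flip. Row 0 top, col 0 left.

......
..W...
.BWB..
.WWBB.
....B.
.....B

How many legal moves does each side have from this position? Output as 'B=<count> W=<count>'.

-- B to move --
(0,1): flips 1 -> legal
(0,2): no bracket -> illegal
(0,3): flips 1 -> legal
(1,1): flips 1 -> legal
(1,3): no bracket -> illegal
(2,0): no bracket -> illegal
(3,0): flips 2 -> legal
(4,0): no bracket -> illegal
(4,1): flips 2 -> legal
(4,2): no bracket -> illegal
(4,3): flips 1 -> legal
B mobility = 6
-- W to move --
(1,0): flips 1 -> legal
(1,1): flips 1 -> legal
(1,3): no bracket -> illegal
(1,4): flips 1 -> legal
(2,0): flips 1 -> legal
(2,4): flips 1 -> legal
(2,5): no bracket -> illegal
(3,0): flips 1 -> legal
(3,5): flips 2 -> legal
(4,2): no bracket -> illegal
(4,3): no bracket -> illegal
(4,5): flips 2 -> legal
(5,3): no bracket -> illegal
(5,4): no bracket -> illegal
W mobility = 8

Answer: B=6 W=8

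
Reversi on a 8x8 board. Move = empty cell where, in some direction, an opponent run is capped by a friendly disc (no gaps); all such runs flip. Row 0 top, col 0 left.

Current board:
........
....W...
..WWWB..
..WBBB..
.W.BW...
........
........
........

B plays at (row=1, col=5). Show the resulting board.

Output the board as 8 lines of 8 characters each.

Place B at (1,5); scan 8 dirs for brackets.
Dir NW: first cell '.' (not opp) -> no flip
Dir N: first cell '.' (not opp) -> no flip
Dir NE: first cell '.' (not opp) -> no flip
Dir W: opp run (1,4), next='.' -> no flip
Dir E: first cell '.' (not opp) -> no flip
Dir SW: opp run (2,4) capped by B -> flip
Dir S: first cell 'B' (not opp) -> no flip
Dir SE: first cell '.' (not opp) -> no flip
All flips: (2,4)

Answer: ........
....WB..
..WWBB..
..WBBB..
.W.BW...
........
........
........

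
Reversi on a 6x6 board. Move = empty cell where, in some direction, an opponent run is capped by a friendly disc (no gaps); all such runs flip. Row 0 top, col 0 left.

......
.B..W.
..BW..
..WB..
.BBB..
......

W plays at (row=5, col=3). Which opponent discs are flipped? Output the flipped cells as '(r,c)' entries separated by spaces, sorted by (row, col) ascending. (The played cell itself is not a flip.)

Answer: (3,3) (4,3)

Derivation:
Dir NW: opp run (4,2), next='.' -> no flip
Dir N: opp run (4,3) (3,3) capped by W -> flip
Dir NE: first cell '.' (not opp) -> no flip
Dir W: first cell '.' (not opp) -> no flip
Dir E: first cell '.' (not opp) -> no flip
Dir SW: edge -> no flip
Dir S: edge -> no flip
Dir SE: edge -> no flip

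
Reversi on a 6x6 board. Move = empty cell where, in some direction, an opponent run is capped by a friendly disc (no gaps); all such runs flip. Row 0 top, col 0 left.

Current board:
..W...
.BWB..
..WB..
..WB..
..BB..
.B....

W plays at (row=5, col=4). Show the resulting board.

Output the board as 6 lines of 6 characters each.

Answer: ..W...
.BWB..
..WB..
..WB..
..BW..
.B..W.

Derivation:
Place W at (5,4); scan 8 dirs for brackets.
Dir NW: opp run (4,3) capped by W -> flip
Dir N: first cell '.' (not opp) -> no flip
Dir NE: first cell '.' (not opp) -> no flip
Dir W: first cell '.' (not opp) -> no flip
Dir E: first cell '.' (not opp) -> no flip
Dir SW: edge -> no flip
Dir S: edge -> no flip
Dir SE: edge -> no flip
All flips: (4,3)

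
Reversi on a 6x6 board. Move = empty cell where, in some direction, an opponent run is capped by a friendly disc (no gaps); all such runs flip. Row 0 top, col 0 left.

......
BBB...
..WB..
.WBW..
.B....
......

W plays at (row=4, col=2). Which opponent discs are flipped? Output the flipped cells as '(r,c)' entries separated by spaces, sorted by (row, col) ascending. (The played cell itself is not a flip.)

Dir NW: first cell 'W' (not opp) -> no flip
Dir N: opp run (3,2) capped by W -> flip
Dir NE: first cell 'W' (not opp) -> no flip
Dir W: opp run (4,1), next='.' -> no flip
Dir E: first cell '.' (not opp) -> no flip
Dir SW: first cell '.' (not opp) -> no flip
Dir S: first cell '.' (not opp) -> no flip
Dir SE: first cell '.' (not opp) -> no flip

Answer: (3,2)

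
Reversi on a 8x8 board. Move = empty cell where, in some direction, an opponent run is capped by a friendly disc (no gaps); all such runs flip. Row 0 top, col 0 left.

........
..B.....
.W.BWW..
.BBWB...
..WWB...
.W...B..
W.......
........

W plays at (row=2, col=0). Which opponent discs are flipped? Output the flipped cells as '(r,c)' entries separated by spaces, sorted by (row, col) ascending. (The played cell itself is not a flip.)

Answer: (3,1)

Derivation:
Dir NW: edge -> no flip
Dir N: first cell '.' (not opp) -> no flip
Dir NE: first cell '.' (not opp) -> no flip
Dir W: edge -> no flip
Dir E: first cell 'W' (not opp) -> no flip
Dir SW: edge -> no flip
Dir S: first cell '.' (not opp) -> no flip
Dir SE: opp run (3,1) capped by W -> flip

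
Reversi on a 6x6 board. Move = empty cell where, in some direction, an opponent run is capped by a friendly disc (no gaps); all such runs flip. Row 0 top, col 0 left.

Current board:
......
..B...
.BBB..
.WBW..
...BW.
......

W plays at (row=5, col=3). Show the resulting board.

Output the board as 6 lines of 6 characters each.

Place W at (5,3); scan 8 dirs for brackets.
Dir NW: first cell '.' (not opp) -> no flip
Dir N: opp run (4,3) capped by W -> flip
Dir NE: first cell 'W' (not opp) -> no flip
Dir W: first cell '.' (not opp) -> no flip
Dir E: first cell '.' (not opp) -> no flip
Dir SW: edge -> no flip
Dir S: edge -> no flip
Dir SE: edge -> no flip
All flips: (4,3)

Answer: ......
..B...
.BBB..
.WBW..
...WW.
...W..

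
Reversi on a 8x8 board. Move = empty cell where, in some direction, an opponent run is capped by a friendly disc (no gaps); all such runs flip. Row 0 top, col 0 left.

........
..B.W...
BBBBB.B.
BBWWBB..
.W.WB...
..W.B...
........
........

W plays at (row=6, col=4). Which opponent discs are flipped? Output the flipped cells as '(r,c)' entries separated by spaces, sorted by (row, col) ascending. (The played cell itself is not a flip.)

Answer: (2,4) (3,4) (4,4) (5,4)

Derivation:
Dir NW: first cell '.' (not opp) -> no flip
Dir N: opp run (5,4) (4,4) (3,4) (2,4) capped by W -> flip
Dir NE: first cell '.' (not opp) -> no flip
Dir W: first cell '.' (not opp) -> no flip
Dir E: first cell '.' (not opp) -> no flip
Dir SW: first cell '.' (not opp) -> no flip
Dir S: first cell '.' (not opp) -> no flip
Dir SE: first cell '.' (not opp) -> no flip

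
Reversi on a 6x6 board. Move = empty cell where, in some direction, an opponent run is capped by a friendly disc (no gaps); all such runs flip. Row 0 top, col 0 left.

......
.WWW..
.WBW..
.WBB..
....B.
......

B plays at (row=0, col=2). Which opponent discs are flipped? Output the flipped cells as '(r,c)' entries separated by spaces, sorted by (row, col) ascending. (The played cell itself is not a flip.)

Answer: (1,2)

Derivation:
Dir NW: edge -> no flip
Dir N: edge -> no flip
Dir NE: edge -> no flip
Dir W: first cell '.' (not opp) -> no flip
Dir E: first cell '.' (not opp) -> no flip
Dir SW: opp run (1,1), next='.' -> no flip
Dir S: opp run (1,2) capped by B -> flip
Dir SE: opp run (1,3), next='.' -> no flip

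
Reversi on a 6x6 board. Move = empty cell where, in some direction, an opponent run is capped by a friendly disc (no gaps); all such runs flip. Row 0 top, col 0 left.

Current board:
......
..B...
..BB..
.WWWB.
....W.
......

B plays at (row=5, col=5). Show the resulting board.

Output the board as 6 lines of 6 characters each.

Place B at (5,5); scan 8 dirs for brackets.
Dir NW: opp run (4,4) (3,3) capped by B -> flip
Dir N: first cell '.' (not opp) -> no flip
Dir NE: edge -> no flip
Dir W: first cell '.' (not opp) -> no flip
Dir E: edge -> no flip
Dir SW: edge -> no flip
Dir S: edge -> no flip
Dir SE: edge -> no flip
All flips: (3,3) (4,4)

Answer: ......
..B...
..BB..
.WWBB.
....B.
.....B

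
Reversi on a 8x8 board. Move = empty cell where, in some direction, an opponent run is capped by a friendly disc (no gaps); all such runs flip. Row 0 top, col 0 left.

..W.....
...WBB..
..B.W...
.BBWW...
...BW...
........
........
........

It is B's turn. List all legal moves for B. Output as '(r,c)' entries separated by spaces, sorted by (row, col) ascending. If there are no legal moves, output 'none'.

(0,1): no bracket -> illegal
(0,3): no bracket -> illegal
(0,4): flips 1 -> legal
(1,1): no bracket -> illegal
(1,2): flips 1 -> legal
(2,3): flips 1 -> legal
(2,5): flips 1 -> legal
(3,5): flips 2 -> legal
(4,2): flips 2 -> legal
(4,5): flips 1 -> legal
(5,3): no bracket -> illegal
(5,4): flips 3 -> legal
(5,5): flips 2 -> legal

Answer: (0,4) (1,2) (2,3) (2,5) (3,5) (4,2) (4,5) (5,4) (5,5)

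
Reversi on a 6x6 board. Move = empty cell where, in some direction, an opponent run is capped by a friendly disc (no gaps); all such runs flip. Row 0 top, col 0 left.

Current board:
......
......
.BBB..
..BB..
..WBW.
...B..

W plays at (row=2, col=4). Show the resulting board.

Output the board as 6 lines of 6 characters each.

Place W at (2,4); scan 8 dirs for brackets.
Dir NW: first cell '.' (not opp) -> no flip
Dir N: first cell '.' (not opp) -> no flip
Dir NE: first cell '.' (not opp) -> no flip
Dir W: opp run (2,3) (2,2) (2,1), next='.' -> no flip
Dir E: first cell '.' (not opp) -> no flip
Dir SW: opp run (3,3) capped by W -> flip
Dir S: first cell '.' (not opp) -> no flip
Dir SE: first cell '.' (not opp) -> no flip
All flips: (3,3)

Answer: ......
......
.BBBW.
..BW..
..WBW.
...B..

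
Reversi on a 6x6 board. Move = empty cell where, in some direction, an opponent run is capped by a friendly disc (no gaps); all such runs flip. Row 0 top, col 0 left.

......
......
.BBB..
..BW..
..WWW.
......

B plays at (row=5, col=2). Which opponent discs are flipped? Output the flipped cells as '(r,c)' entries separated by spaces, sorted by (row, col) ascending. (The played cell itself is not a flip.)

Answer: (4,2)

Derivation:
Dir NW: first cell '.' (not opp) -> no flip
Dir N: opp run (4,2) capped by B -> flip
Dir NE: opp run (4,3), next='.' -> no flip
Dir W: first cell '.' (not opp) -> no flip
Dir E: first cell '.' (not opp) -> no flip
Dir SW: edge -> no flip
Dir S: edge -> no flip
Dir SE: edge -> no flip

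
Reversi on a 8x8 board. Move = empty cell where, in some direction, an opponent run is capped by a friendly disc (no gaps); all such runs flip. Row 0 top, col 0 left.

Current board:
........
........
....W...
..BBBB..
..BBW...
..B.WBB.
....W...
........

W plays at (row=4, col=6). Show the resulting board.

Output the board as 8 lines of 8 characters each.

Place W at (4,6); scan 8 dirs for brackets.
Dir NW: opp run (3,5) capped by W -> flip
Dir N: first cell '.' (not opp) -> no flip
Dir NE: first cell '.' (not opp) -> no flip
Dir W: first cell '.' (not opp) -> no flip
Dir E: first cell '.' (not opp) -> no flip
Dir SW: opp run (5,5) capped by W -> flip
Dir S: opp run (5,6), next='.' -> no flip
Dir SE: first cell '.' (not opp) -> no flip
All flips: (3,5) (5,5)

Answer: ........
........
....W...
..BBBW..
..BBW.W.
..B.WWB.
....W...
........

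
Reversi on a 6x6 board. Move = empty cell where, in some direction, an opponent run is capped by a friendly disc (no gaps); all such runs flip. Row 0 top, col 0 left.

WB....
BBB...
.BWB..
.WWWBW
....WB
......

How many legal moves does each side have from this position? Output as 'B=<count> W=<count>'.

-- B to move --
(1,3): no bracket -> illegal
(2,0): no bracket -> illegal
(2,4): no bracket -> illegal
(2,5): flips 1 -> legal
(3,0): flips 3 -> legal
(4,0): no bracket -> illegal
(4,1): flips 2 -> legal
(4,2): flips 2 -> legal
(4,3): flips 3 -> legal
(5,3): no bracket -> illegal
(5,4): flips 1 -> legal
(5,5): flips 3 -> legal
B mobility = 7
-- W to move --
(0,2): flips 2 -> legal
(0,3): no bracket -> illegal
(1,3): flips 1 -> legal
(1,4): flips 1 -> legal
(2,0): flips 2 -> legal
(2,4): flips 2 -> legal
(2,5): no bracket -> illegal
(3,0): no bracket -> illegal
(4,3): no bracket -> illegal
(5,4): no bracket -> illegal
(5,5): flips 1 -> legal
W mobility = 6

Answer: B=7 W=6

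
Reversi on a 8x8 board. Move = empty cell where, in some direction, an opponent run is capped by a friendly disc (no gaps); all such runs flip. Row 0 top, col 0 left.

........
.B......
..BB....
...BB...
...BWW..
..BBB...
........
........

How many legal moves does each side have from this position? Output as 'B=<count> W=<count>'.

-- B to move --
(3,5): flips 1 -> legal
(3,6): flips 1 -> legal
(4,6): flips 2 -> legal
(5,5): flips 1 -> legal
(5,6): flips 1 -> legal
B mobility = 5
-- W to move --
(0,0): flips 3 -> legal
(0,1): no bracket -> illegal
(0,2): no bracket -> illegal
(1,0): no bracket -> illegal
(1,2): flips 2 -> legal
(1,3): no bracket -> illegal
(1,4): no bracket -> illegal
(2,0): no bracket -> illegal
(2,1): no bracket -> illegal
(2,4): flips 1 -> legal
(2,5): no bracket -> illegal
(3,1): no bracket -> illegal
(3,2): no bracket -> illegal
(3,5): no bracket -> illegal
(4,1): no bracket -> illegal
(4,2): flips 1 -> legal
(5,1): no bracket -> illegal
(5,5): no bracket -> illegal
(6,1): no bracket -> illegal
(6,2): flips 1 -> legal
(6,3): flips 1 -> legal
(6,4): flips 1 -> legal
(6,5): no bracket -> illegal
W mobility = 7

Answer: B=5 W=7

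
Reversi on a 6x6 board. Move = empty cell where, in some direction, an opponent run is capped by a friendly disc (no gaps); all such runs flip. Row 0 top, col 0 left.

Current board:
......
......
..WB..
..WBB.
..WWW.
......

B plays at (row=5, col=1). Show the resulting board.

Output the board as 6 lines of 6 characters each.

Answer: ......
......
..WB..
..WBB.
..BWW.
.B....

Derivation:
Place B at (5,1); scan 8 dirs for brackets.
Dir NW: first cell '.' (not opp) -> no flip
Dir N: first cell '.' (not opp) -> no flip
Dir NE: opp run (4,2) capped by B -> flip
Dir W: first cell '.' (not opp) -> no flip
Dir E: first cell '.' (not opp) -> no flip
Dir SW: edge -> no flip
Dir S: edge -> no flip
Dir SE: edge -> no flip
All flips: (4,2)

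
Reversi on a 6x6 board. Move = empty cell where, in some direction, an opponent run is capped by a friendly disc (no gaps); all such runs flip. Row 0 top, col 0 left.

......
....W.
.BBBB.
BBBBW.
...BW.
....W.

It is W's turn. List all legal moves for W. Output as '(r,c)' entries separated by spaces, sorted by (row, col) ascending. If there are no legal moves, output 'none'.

Answer: (1,0) (1,1) (1,2) (4,1) (4,2) (5,2)

Derivation:
(1,0): flips 3 -> legal
(1,1): flips 2 -> legal
(1,2): flips 1 -> legal
(1,3): no bracket -> illegal
(1,5): no bracket -> illegal
(2,0): no bracket -> illegal
(2,5): no bracket -> illegal
(3,5): no bracket -> illegal
(4,0): no bracket -> illegal
(4,1): flips 2 -> legal
(4,2): flips 1 -> legal
(5,2): flips 1 -> legal
(5,3): no bracket -> illegal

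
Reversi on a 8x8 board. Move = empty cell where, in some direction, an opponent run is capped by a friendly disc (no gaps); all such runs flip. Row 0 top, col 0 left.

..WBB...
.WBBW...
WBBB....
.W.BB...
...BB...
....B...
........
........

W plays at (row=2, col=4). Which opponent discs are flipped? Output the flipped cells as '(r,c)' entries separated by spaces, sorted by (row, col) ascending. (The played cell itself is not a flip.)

Answer: (1,3) (2,1) (2,2) (2,3)

Derivation:
Dir NW: opp run (1,3) capped by W -> flip
Dir N: first cell 'W' (not opp) -> no flip
Dir NE: first cell '.' (not opp) -> no flip
Dir W: opp run (2,3) (2,2) (2,1) capped by W -> flip
Dir E: first cell '.' (not opp) -> no flip
Dir SW: opp run (3,3), next='.' -> no flip
Dir S: opp run (3,4) (4,4) (5,4), next='.' -> no flip
Dir SE: first cell '.' (not opp) -> no flip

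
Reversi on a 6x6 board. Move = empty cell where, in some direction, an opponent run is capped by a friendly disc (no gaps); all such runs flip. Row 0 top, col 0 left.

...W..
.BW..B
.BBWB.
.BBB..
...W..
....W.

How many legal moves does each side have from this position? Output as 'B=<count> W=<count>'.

Answer: B=4 W=6

Derivation:
-- B to move --
(0,1): no bracket -> illegal
(0,2): flips 1 -> legal
(0,4): no bracket -> illegal
(1,3): flips 2 -> legal
(1,4): flips 1 -> legal
(3,4): no bracket -> illegal
(4,2): no bracket -> illegal
(4,4): no bracket -> illegal
(4,5): no bracket -> illegal
(5,2): no bracket -> illegal
(5,3): flips 1 -> legal
(5,5): no bracket -> illegal
B mobility = 4
-- W to move --
(0,0): no bracket -> illegal
(0,1): no bracket -> illegal
(0,2): no bracket -> illegal
(0,4): no bracket -> illegal
(0,5): no bracket -> illegal
(1,0): flips 3 -> legal
(1,3): no bracket -> illegal
(1,4): no bracket -> illegal
(2,0): flips 2 -> legal
(2,5): flips 1 -> legal
(3,0): flips 1 -> legal
(3,4): no bracket -> illegal
(3,5): no bracket -> illegal
(4,0): no bracket -> illegal
(4,1): flips 1 -> legal
(4,2): flips 2 -> legal
(4,4): no bracket -> illegal
W mobility = 6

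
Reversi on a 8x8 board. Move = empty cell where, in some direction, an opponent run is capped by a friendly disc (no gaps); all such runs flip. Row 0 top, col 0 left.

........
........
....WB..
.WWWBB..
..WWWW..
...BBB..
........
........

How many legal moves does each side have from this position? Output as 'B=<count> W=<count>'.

Answer: B=10 W=11

Derivation:
-- B to move --
(1,3): flips 1 -> legal
(1,4): flips 1 -> legal
(1,5): no bracket -> illegal
(2,0): flips 2 -> legal
(2,1): flips 2 -> legal
(2,2): flips 2 -> legal
(2,3): flips 3 -> legal
(3,0): flips 3 -> legal
(3,6): flips 1 -> legal
(4,0): no bracket -> illegal
(4,1): no bracket -> illegal
(4,6): no bracket -> illegal
(5,1): no bracket -> illegal
(5,2): flips 1 -> legal
(5,6): flips 1 -> legal
B mobility = 10
-- W to move --
(1,4): no bracket -> illegal
(1,5): flips 2 -> legal
(1,6): flips 2 -> legal
(2,3): flips 1 -> legal
(2,6): flips 2 -> legal
(3,6): flips 2 -> legal
(4,6): flips 1 -> legal
(5,2): no bracket -> illegal
(5,6): no bracket -> illegal
(6,2): flips 1 -> legal
(6,3): flips 2 -> legal
(6,4): flips 2 -> legal
(6,5): flips 2 -> legal
(6,6): flips 1 -> legal
W mobility = 11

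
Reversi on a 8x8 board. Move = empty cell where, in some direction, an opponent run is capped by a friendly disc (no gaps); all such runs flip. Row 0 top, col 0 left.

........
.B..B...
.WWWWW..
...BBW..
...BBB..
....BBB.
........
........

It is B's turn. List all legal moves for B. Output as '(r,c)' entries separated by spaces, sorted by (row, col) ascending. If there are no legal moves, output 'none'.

Answer: (1,2) (1,3) (1,5) (1,6) (2,6) (3,1) (3,2) (3,6)

Derivation:
(1,0): no bracket -> illegal
(1,2): flips 1 -> legal
(1,3): flips 1 -> legal
(1,5): flips 3 -> legal
(1,6): flips 1 -> legal
(2,0): no bracket -> illegal
(2,6): flips 1 -> legal
(3,0): no bracket -> illegal
(3,1): flips 1 -> legal
(3,2): flips 1 -> legal
(3,6): flips 2 -> legal
(4,6): no bracket -> illegal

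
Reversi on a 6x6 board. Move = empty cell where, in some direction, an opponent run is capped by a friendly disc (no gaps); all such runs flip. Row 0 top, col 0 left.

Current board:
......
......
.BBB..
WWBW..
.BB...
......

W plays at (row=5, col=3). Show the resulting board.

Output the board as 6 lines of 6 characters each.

Place W at (5,3); scan 8 dirs for brackets.
Dir NW: opp run (4,2) capped by W -> flip
Dir N: first cell '.' (not opp) -> no flip
Dir NE: first cell '.' (not opp) -> no flip
Dir W: first cell '.' (not opp) -> no flip
Dir E: first cell '.' (not opp) -> no flip
Dir SW: edge -> no flip
Dir S: edge -> no flip
Dir SE: edge -> no flip
All flips: (4,2)

Answer: ......
......
.BBB..
WWBW..
.BW...
...W..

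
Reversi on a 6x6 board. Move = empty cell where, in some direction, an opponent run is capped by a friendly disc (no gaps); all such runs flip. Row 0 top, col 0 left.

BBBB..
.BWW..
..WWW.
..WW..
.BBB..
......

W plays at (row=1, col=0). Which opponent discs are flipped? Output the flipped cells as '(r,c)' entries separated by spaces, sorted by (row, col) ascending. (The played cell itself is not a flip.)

Dir NW: edge -> no flip
Dir N: opp run (0,0), next=edge -> no flip
Dir NE: opp run (0,1), next=edge -> no flip
Dir W: edge -> no flip
Dir E: opp run (1,1) capped by W -> flip
Dir SW: edge -> no flip
Dir S: first cell '.' (not opp) -> no flip
Dir SE: first cell '.' (not opp) -> no flip

Answer: (1,1)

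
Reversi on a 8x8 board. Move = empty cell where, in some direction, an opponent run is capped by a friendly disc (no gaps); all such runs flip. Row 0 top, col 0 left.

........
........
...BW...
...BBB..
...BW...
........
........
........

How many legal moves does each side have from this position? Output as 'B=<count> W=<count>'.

-- B to move --
(1,3): flips 1 -> legal
(1,4): flips 1 -> legal
(1,5): flips 1 -> legal
(2,5): flips 1 -> legal
(4,5): flips 1 -> legal
(5,3): flips 1 -> legal
(5,4): flips 1 -> legal
(5,5): flips 1 -> legal
B mobility = 8
-- W to move --
(1,2): no bracket -> illegal
(1,3): no bracket -> illegal
(1,4): no bracket -> illegal
(2,2): flips 2 -> legal
(2,5): no bracket -> illegal
(2,6): flips 1 -> legal
(3,2): no bracket -> illegal
(3,6): no bracket -> illegal
(4,2): flips 2 -> legal
(4,5): no bracket -> illegal
(4,6): flips 1 -> legal
(5,2): no bracket -> illegal
(5,3): no bracket -> illegal
(5,4): no bracket -> illegal
W mobility = 4

Answer: B=8 W=4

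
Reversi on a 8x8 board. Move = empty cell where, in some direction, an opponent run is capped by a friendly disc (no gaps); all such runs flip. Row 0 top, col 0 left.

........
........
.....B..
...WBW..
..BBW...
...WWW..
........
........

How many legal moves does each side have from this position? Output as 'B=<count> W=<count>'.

Answer: B=8 W=6

Derivation:
-- B to move --
(2,2): no bracket -> illegal
(2,3): flips 1 -> legal
(2,4): flips 1 -> legal
(2,6): no bracket -> illegal
(3,2): flips 1 -> legal
(3,6): flips 1 -> legal
(4,5): flips 2 -> legal
(4,6): no bracket -> illegal
(5,2): no bracket -> illegal
(5,6): no bracket -> illegal
(6,2): no bracket -> illegal
(6,3): flips 1 -> legal
(6,4): flips 3 -> legal
(6,5): flips 1 -> legal
(6,6): no bracket -> illegal
B mobility = 8
-- W to move --
(1,4): no bracket -> illegal
(1,5): flips 1 -> legal
(1,6): no bracket -> illegal
(2,3): no bracket -> illegal
(2,4): flips 1 -> legal
(2,6): no bracket -> illegal
(3,1): flips 1 -> legal
(3,2): flips 1 -> legal
(3,6): no bracket -> illegal
(4,1): flips 2 -> legal
(4,5): no bracket -> illegal
(5,1): flips 1 -> legal
(5,2): no bracket -> illegal
W mobility = 6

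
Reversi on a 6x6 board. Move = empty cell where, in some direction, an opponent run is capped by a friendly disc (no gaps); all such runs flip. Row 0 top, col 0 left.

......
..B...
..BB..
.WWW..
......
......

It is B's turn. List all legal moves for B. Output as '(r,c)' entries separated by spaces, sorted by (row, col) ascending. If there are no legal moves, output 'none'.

Answer: (4,0) (4,1) (4,2) (4,3) (4,4)

Derivation:
(2,0): no bracket -> illegal
(2,1): no bracket -> illegal
(2,4): no bracket -> illegal
(3,0): no bracket -> illegal
(3,4): no bracket -> illegal
(4,0): flips 1 -> legal
(4,1): flips 1 -> legal
(4,2): flips 1 -> legal
(4,3): flips 1 -> legal
(4,4): flips 1 -> legal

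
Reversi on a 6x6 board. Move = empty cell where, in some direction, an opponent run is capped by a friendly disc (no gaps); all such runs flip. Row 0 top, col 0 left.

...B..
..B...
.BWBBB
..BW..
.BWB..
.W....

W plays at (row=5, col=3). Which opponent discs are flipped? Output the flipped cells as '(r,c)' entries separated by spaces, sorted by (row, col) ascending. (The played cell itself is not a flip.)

Answer: (4,3)

Derivation:
Dir NW: first cell 'W' (not opp) -> no flip
Dir N: opp run (4,3) capped by W -> flip
Dir NE: first cell '.' (not opp) -> no flip
Dir W: first cell '.' (not opp) -> no flip
Dir E: first cell '.' (not opp) -> no flip
Dir SW: edge -> no flip
Dir S: edge -> no flip
Dir SE: edge -> no flip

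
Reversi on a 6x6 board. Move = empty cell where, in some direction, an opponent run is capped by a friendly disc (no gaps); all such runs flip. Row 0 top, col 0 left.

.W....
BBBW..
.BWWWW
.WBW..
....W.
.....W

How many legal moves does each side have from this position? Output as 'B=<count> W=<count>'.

-- B to move --
(0,0): no bracket -> illegal
(0,2): no bracket -> illegal
(0,3): no bracket -> illegal
(0,4): no bracket -> illegal
(1,4): flips 2 -> legal
(1,5): no bracket -> illegal
(2,0): no bracket -> illegal
(3,0): flips 1 -> legal
(3,4): flips 2 -> legal
(3,5): no bracket -> illegal
(4,0): no bracket -> illegal
(4,1): flips 1 -> legal
(4,2): no bracket -> illegal
(4,3): no bracket -> illegal
(4,5): no bracket -> illegal
(5,3): no bracket -> illegal
(5,4): no bracket -> illegal
B mobility = 4
-- W to move --
(0,0): flips 1 -> legal
(0,2): flips 1 -> legal
(0,3): no bracket -> illegal
(2,0): flips 1 -> legal
(3,0): no bracket -> illegal
(4,1): flips 1 -> legal
(4,2): flips 1 -> legal
(4,3): no bracket -> illegal
W mobility = 5

Answer: B=4 W=5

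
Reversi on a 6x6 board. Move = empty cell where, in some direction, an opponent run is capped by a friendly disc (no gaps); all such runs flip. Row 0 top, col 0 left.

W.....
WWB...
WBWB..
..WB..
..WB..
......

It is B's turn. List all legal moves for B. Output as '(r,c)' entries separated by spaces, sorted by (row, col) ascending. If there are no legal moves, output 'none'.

Answer: (0,1) (3,1) (4,1) (5,1) (5,2)

Derivation:
(0,1): flips 1 -> legal
(0,2): no bracket -> illegal
(1,3): no bracket -> illegal
(3,0): no bracket -> illegal
(3,1): flips 1 -> legal
(4,1): flips 2 -> legal
(5,1): flips 1 -> legal
(5,2): flips 3 -> legal
(5,3): no bracket -> illegal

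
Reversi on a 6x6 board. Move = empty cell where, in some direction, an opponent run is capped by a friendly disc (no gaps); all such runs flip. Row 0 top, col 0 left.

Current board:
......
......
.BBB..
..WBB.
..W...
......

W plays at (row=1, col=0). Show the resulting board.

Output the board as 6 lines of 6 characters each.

Answer: ......
W.....
.WBB..
..WBB.
..W...
......

Derivation:
Place W at (1,0); scan 8 dirs for brackets.
Dir NW: edge -> no flip
Dir N: first cell '.' (not opp) -> no flip
Dir NE: first cell '.' (not opp) -> no flip
Dir W: edge -> no flip
Dir E: first cell '.' (not opp) -> no flip
Dir SW: edge -> no flip
Dir S: first cell '.' (not opp) -> no flip
Dir SE: opp run (2,1) capped by W -> flip
All flips: (2,1)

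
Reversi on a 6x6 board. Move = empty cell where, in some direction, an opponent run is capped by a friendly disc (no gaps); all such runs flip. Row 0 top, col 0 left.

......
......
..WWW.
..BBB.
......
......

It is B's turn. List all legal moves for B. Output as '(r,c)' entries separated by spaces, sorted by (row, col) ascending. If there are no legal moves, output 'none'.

Answer: (1,1) (1,2) (1,3) (1,4) (1,5)

Derivation:
(1,1): flips 1 -> legal
(1,2): flips 2 -> legal
(1,3): flips 1 -> legal
(1,4): flips 2 -> legal
(1,5): flips 1 -> legal
(2,1): no bracket -> illegal
(2,5): no bracket -> illegal
(3,1): no bracket -> illegal
(3,5): no bracket -> illegal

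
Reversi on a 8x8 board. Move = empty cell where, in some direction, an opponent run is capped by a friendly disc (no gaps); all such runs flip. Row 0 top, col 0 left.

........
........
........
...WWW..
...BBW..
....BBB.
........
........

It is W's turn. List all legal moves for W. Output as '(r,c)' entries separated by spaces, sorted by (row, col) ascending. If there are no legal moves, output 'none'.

(3,2): no bracket -> illegal
(4,2): flips 2 -> legal
(4,6): no bracket -> illegal
(4,7): no bracket -> illegal
(5,2): flips 1 -> legal
(5,3): flips 2 -> legal
(5,7): no bracket -> illegal
(6,3): flips 1 -> legal
(6,4): flips 2 -> legal
(6,5): flips 1 -> legal
(6,6): flips 2 -> legal
(6,7): flips 1 -> legal

Answer: (4,2) (5,2) (5,3) (6,3) (6,4) (6,5) (6,6) (6,7)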